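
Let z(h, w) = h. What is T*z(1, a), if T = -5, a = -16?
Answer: -5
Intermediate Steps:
T*z(1, a) = -5*1 = -5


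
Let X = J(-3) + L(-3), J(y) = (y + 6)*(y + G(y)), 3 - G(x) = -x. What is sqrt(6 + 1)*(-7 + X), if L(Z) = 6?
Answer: -10*sqrt(7) ≈ -26.458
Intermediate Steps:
G(x) = 3 + x (G(x) = 3 - (-1)*x = 3 + x)
J(y) = (3 + 2*y)*(6 + y) (J(y) = (y + 6)*(y + (3 + y)) = (6 + y)*(3 + 2*y) = (3 + 2*y)*(6 + y))
X = -3 (X = (18 + 2*(-3)**2 + 15*(-3)) + 6 = (18 + 2*9 - 45) + 6 = (18 + 18 - 45) + 6 = -9 + 6 = -3)
sqrt(6 + 1)*(-7 + X) = sqrt(6 + 1)*(-7 - 3) = sqrt(7)*(-10) = -10*sqrt(7)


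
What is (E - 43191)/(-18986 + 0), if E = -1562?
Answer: 44753/18986 ≈ 2.3572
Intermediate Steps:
(E - 43191)/(-18986 + 0) = (-1562 - 43191)/(-18986 + 0) = -44753/(-18986) = -44753*(-1/18986) = 44753/18986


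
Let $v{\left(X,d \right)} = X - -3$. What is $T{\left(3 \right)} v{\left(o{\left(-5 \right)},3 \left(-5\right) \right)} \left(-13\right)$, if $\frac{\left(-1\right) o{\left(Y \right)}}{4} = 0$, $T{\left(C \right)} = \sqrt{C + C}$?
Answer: $- 39 \sqrt{6} \approx -95.53$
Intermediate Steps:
$T{\left(C \right)} = \sqrt{2} \sqrt{C}$ ($T{\left(C \right)} = \sqrt{2 C} = \sqrt{2} \sqrt{C}$)
$o{\left(Y \right)} = 0$ ($o{\left(Y \right)} = \left(-4\right) 0 = 0$)
$v{\left(X,d \right)} = 3 + X$ ($v{\left(X,d \right)} = X + 3 = 3 + X$)
$T{\left(3 \right)} v{\left(o{\left(-5 \right)},3 \left(-5\right) \right)} \left(-13\right) = \sqrt{2} \sqrt{3} \left(3 + 0\right) \left(-13\right) = \sqrt{6} \cdot 3 \left(-13\right) = 3 \sqrt{6} \left(-13\right) = - 39 \sqrt{6}$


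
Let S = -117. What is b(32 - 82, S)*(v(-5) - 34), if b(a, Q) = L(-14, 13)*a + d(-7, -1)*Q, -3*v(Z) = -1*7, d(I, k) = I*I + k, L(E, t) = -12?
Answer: 158840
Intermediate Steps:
d(I, k) = k + I**2 (d(I, k) = I**2 + k = k + I**2)
v(Z) = 7/3 (v(Z) = -(-1)*7/3 = -1/3*(-7) = 7/3)
b(a, Q) = -12*a + 48*Q (b(a, Q) = -12*a + (-1 + (-7)**2)*Q = -12*a + (-1 + 49)*Q = -12*a + 48*Q)
b(32 - 82, S)*(v(-5) - 34) = (-12*(32 - 82) + 48*(-117))*(7/3 - 34) = (-12*(-50) - 5616)*(-95/3) = (600 - 5616)*(-95/3) = -5016*(-95/3) = 158840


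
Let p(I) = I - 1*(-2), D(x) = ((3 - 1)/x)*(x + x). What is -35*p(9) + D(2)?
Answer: -381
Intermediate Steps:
D(x) = 4 (D(x) = (2/x)*(2*x) = 4)
p(I) = 2 + I (p(I) = I + 2 = 2 + I)
-35*p(9) + D(2) = -35*(2 + 9) + 4 = -35*11 + 4 = -385 + 4 = -381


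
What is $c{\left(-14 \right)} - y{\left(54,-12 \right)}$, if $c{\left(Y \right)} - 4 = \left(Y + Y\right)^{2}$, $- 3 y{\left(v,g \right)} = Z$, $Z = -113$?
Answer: $\frac{2251}{3} \approx 750.33$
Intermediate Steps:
$y{\left(v,g \right)} = \frac{113}{3}$ ($y{\left(v,g \right)} = \left(- \frac{1}{3}\right) \left(-113\right) = \frac{113}{3}$)
$c{\left(Y \right)} = 4 + 4 Y^{2}$ ($c{\left(Y \right)} = 4 + \left(Y + Y\right)^{2} = 4 + \left(2 Y\right)^{2} = 4 + 4 Y^{2}$)
$c{\left(-14 \right)} - y{\left(54,-12 \right)} = \left(4 + 4 \left(-14\right)^{2}\right) - \frac{113}{3} = \left(4 + 4 \cdot 196\right) - \frac{113}{3} = \left(4 + 784\right) - \frac{113}{3} = 788 - \frac{113}{3} = \frac{2251}{3}$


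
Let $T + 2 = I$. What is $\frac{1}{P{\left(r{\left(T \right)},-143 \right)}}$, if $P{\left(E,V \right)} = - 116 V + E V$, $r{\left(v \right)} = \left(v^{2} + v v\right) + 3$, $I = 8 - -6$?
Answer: $- \frac{1}{25025} \approx -3.996 \cdot 10^{-5}$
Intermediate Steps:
$I = 14$ ($I = 8 + 6 = 14$)
$T = 12$ ($T = -2 + 14 = 12$)
$r{\left(v \right)} = 3 + 2 v^{2}$ ($r{\left(v \right)} = \left(v^{2} + v^{2}\right) + 3 = 2 v^{2} + 3 = 3 + 2 v^{2}$)
$\frac{1}{P{\left(r{\left(T \right)},-143 \right)}} = \frac{1}{\left(-143\right) \left(-116 + \left(3 + 2 \cdot 12^{2}\right)\right)} = \frac{1}{\left(-143\right) \left(-116 + \left(3 + 2 \cdot 144\right)\right)} = \frac{1}{\left(-143\right) \left(-116 + \left(3 + 288\right)\right)} = \frac{1}{\left(-143\right) \left(-116 + 291\right)} = \frac{1}{\left(-143\right) 175} = \frac{1}{-25025} = - \frac{1}{25025}$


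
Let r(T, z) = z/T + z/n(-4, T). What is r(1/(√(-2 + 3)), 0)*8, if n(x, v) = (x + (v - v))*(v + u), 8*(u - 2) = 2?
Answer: 0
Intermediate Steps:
u = 9/4 (u = 2 + (⅛)*2 = 2 + ¼ = 9/4 ≈ 2.2500)
n(x, v) = x*(9/4 + v) (n(x, v) = (x + (v - v))*(v + 9/4) = (x + 0)*(9/4 + v) = x*(9/4 + v))
r(T, z) = z/T + z/(-9 - 4*T) (r(T, z) = z/T + z/(((¼)*(-4)*(9 + 4*T))) = z/T + z/(-9 - 4*T))
r(1/(√(-2 + 3)), 0)*8 = (3*0*(3 + 1/(√(-2 + 3)))/(1/(√(-2 + 3))*(9 + 4/(√(-2 + 3)))))*8 = (3*0*(3 + 1/(√1))/(1/(√1)*(9 + 4/(√1))))*8 = (3*0*(3 + 1/1)/(1/1*(9 + 4/1)))*8 = (3*0*(3 + 1)/(1*(9 + 4*1)))*8 = (3*0*1*4/(9 + 4))*8 = (3*0*1*4/13)*8 = (3*0*1*(1/13)*4)*8 = 0*8 = 0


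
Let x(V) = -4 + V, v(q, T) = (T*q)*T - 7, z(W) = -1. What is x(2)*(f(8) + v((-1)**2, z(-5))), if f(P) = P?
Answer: -4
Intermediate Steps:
v(q, T) = -7 + q*T**2 (v(q, T) = q*T**2 - 7 = -7 + q*T**2)
x(2)*(f(8) + v((-1)**2, z(-5))) = (-4 + 2)*(8 + (-7 + (-1)**2*(-1)**2)) = -2*(8 + (-7 + 1*1)) = -2*(8 + (-7 + 1)) = -2*(8 - 6) = -2*2 = -4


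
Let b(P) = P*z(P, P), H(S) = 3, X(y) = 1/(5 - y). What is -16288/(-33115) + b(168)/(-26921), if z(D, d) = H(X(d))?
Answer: 421799288/891488915 ≈ 0.47314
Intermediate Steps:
z(D, d) = 3
b(P) = 3*P (b(P) = P*3 = 3*P)
-16288/(-33115) + b(168)/(-26921) = -16288/(-33115) + (3*168)/(-26921) = -16288*(-1/33115) + 504*(-1/26921) = 16288/33115 - 504/26921 = 421799288/891488915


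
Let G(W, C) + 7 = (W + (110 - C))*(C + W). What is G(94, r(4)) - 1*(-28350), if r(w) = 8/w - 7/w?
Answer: 760743/16 ≈ 47546.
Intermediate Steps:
r(w) = 1/w
G(W, C) = -7 + (C + W)*(110 + W - C) (G(W, C) = -7 + (W + (110 - C))*(C + W) = -7 + (110 + W - C)*(C + W) = -7 + (C + W)*(110 + W - C))
G(94, r(4)) - 1*(-28350) = (-7 + 94² - (1/4)² + 110/4 + 110*94) - 1*(-28350) = (-7 + 8836 - (¼)² + 110*(¼) + 10340) + 28350 = (-7 + 8836 - 1*1/16 + 55/2 + 10340) + 28350 = (-7 + 8836 - 1/16 + 55/2 + 10340) + 28350 = 307143/16 + 28350 = 760743/16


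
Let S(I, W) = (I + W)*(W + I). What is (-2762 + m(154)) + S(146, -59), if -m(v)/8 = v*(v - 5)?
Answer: -178761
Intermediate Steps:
m(v) = -8*v*(-5 + v) (m(v) = -8*v*(v - 5) = -8*v*(-5 + v))
S(I, W) = (I + W)² (S(I, W) = (I + W)*(I + W) = (I + W)²)
(-2762 + m(154)) + S(146, -59) = (-2762 + 8*154*(5 - 1*154)) + (146 - 59)² = (-2762 + 8*154*(5 - 154)) + 87² = (-2762 + 8*154*(-149)) + 7569 = (-2762 - 183568) + 7569 = -186330 + 7569 = -178761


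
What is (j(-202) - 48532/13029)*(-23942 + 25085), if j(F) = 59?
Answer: 274388199/4343 ≈ 63179.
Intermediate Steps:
(j(-202) - 48532/13029)*(-23942 + 25085) = (59 - 48532/13029)*(-23942 + 25085) = (59 - 48532*1/13029)*1143 = (59 - 48532/13029)*1143 = (720179/13029)*1143 = 274388199/4343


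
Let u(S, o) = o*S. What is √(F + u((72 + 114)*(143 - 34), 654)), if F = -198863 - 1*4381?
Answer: 28*√16653 ≈ 3613.3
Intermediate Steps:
F = -203244 (F = -198863 - 4381 = -203244)
u(S, o) = S*o
√(F + u((72 + 114)*(143 - 34), 654)) = √(-203244 + ((72 + 114)*(143 - 34))*654) = √(-203244 + (186*109)*654) = √(-203244 + 20274*654) = √(-203244 + 13259196) = √13055952 = 28*√16653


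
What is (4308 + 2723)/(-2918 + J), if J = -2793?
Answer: -7031/5711 ≈ -1.2311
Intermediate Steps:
(4308 + 2723)/(-2918 + J) = (4308 + 2723)/(-2918 - 2793) = 7031/(-5711) = 7031*(-1/5711) = -7031/5711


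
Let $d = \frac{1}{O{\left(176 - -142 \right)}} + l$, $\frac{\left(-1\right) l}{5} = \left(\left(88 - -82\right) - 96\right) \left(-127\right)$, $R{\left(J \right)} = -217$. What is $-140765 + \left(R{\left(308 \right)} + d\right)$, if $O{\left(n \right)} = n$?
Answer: $- \frac{29889455}{318} \approx -93992.0$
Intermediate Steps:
$l = 46990$ ($l = - 5 \left(\left(88 - -82\right) - 96\right) \left(-127\right) = - 5 \left(\left(88 + 82\right) - 96\right) \left(-127\right) = - 5 \left(170 - 96\right) \left(-127\right) = - 5 \cdot 74 \left(-127\right) = \left(-5\right) \left(-9398\right) = 46990$)
$d = \frac{14942821}{318}$ ($d = \frac{1}{176 - -142} + 46990 = \frac{1}{176 + 142} + 46990 = \frac{1}{318} + 46990 = \frac{14942821}{318} \approx 46990.0$)
$-140765 + \left(R{\left(308 \right)} + d\right) = -140765 + \left(-217 + \frac{14942821}{318}\right) = -140765 + \frac{14873815}{318} = - \frac{29889455}{318}$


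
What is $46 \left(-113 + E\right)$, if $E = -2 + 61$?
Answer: $-2484$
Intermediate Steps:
$E = 59$
$46 \left(-113 + E\right) = 46 \left(-113 + 59\right) = 46 \left(-54\right) = -2484$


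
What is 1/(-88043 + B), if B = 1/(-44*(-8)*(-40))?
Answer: -14080/1239645441 ≈ -1.1358e-5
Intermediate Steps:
B = -1/14080 (B = 1/(352*(-40)) = 1/(-14080) = -1/14080 ≈ -7.1023e-5)
1/(-88043 + B) = 1/(-88043 - 1/14080) = 1/(-1239645441/14080) = -14080/1239645441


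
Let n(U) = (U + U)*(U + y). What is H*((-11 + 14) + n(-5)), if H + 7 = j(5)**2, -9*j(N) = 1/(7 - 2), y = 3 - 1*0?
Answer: -326002/2025 ≈ -160.99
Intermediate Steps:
y = 3 (y = 3 + 0 = 3)
j(N) = -1/45 (j(N) = -1/(9*(7 - 2)) = -1/9/5 = -1/9*1/5 = -1/45)
n(U) = 2*U*(3 + U) (n(U) = (U + U)*(U + 3) = (2*U)*(3 + U) = 2*U*(3 + U))
H = -14174/2025 (H = -7 + (-1/45)**2 = -7 + 1/2025 = -14174/2025 ≈ -6.9995)
H*((-11 + 14) + n(-5)) = -14174*((-11 + 14) + 2*(-5)*(3 - 5))/2025 = -14174*(3 + 2*(-5)*(-2))/2025 = -14174*(3 + 20)/2025 = -14174/2025*23 = -326002/2025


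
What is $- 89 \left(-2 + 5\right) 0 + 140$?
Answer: $140$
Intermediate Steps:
$- 89 \left(-2 + 5\right) 0 + 140 = - 89 \cdot 3 \cdot 0 + 140 = \left(-89\right) 0 + 140 = 0 + 140 = 140$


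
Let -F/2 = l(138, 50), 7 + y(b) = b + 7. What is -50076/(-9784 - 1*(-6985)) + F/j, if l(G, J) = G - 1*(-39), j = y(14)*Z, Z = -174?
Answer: 2277333/126266 ≈ 18.036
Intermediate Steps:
y(b) = b (y(b) = -7 + (b + 7) = -7 + (7 + b) = b)
j = -2436 (j = 14*(-174) = -2436)
l(G, J) = 39 + G (l(G, J) = G + 39 = 39 + G)
F = -354 (F = -2*(39 + 138) = -2*177 = -354)
-50076/(-9784 - 1*(-6985)) + F/j = -50076/(-9784 - 1*(-6985)) - 354/(-2436) = -50076/(-9784 + 6985) - 354*(-1/2436) = -50076/(-2799) + 59/406 = -50076*(-1/2799) + 59/406 = 5564/311 + 59/406 = 2277333/126266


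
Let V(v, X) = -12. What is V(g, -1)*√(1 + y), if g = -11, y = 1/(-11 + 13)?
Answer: -6*√6 ≈ -14.697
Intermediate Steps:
y = ½ (y = 1/2 = ½ ≈ 0.50000)
V(g, -1)*√(1 + y) = -12*√(1 + ½) = -6*√6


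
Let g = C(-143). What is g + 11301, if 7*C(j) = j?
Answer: 78964/7 ≈ 11281.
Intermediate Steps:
C(j) = j/7
g = -143/7 (g = (1/7)*(-143) = -143/7 ≈ -20.429)
g + 11301 = -143/7 + 11301 = 78964/7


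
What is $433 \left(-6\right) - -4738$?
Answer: $2140$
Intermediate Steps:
$433 \left(-6\right) - -4738 = -2598 + 4738 = 2140$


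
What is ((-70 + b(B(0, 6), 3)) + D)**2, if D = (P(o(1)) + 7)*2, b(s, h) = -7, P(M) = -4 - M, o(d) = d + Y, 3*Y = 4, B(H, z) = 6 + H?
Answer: 51529/9 ≈ 5725.4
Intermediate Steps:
Y = 4/3 (Y = (1/3)*4 = 4/3 ≈ 1.3333)
o(d) = 4/3 + d (o(d) = d + 4/3 = 4/3 + d)
D = 4/3 (D = ((-4 - (4/3 + 1)) + 7)*2 = ((-4 - 1*7/3) + 7)*2 = ((-4 - 7/3) + 7)*2 = (-19/3 + 7)*2 = (2/3)*2 = 4/3 ≈ 1.3333)
((-70 + b(B(0, 6), 3)) + D)**2 = ((-70 - 7) + 4/3)**2 = (-77 + 4/3)**2 = (-227/3)**2 = 51529/9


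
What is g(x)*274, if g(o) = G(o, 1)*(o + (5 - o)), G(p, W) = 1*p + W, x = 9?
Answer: 13700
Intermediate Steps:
G(p, W) = W + p (G(p, W) = p + W = W + p)
g(o) = 5 + 5*o (g(o) = (1 + o)*(o + (5 - o)) = (1 + o)*5 = 5 + 5*o)
g(x)*274 = (5 + 5*9)*274 = (5 + 45)*274 = 50*274 = 13700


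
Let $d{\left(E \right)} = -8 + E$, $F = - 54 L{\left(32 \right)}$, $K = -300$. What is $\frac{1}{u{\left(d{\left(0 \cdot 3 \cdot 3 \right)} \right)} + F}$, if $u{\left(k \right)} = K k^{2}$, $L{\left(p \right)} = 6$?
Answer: $- \frac{1}{19524} \approx -5.1219 \cdot 10^{-5}$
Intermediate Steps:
$F = -324$ ($F = \left(-54\right) 6 = -324$)
$u{\left(k \right)} = - 300 k^{2}$
$\frac{1}{u{\left(d{\left(0 \cdot 3 \cdot 3 \right)} \right)} + F} = \frac{1}{- 300 \left(-8 + 0 \cdot 3 \cdot 3\right)^{2} - 324} = \frac{1}{- 300 \left(-8 + 0 \cdot 3\right)^{2} - 324} = \frac{1}{- 300 \left(-8 + 0\right)^{2} - 324} = \frac{1}{- 300 \left(-8\right)^{2} - 324} = \frac{1}{\left(-300\right) 64 - 324} = \frac{1}{-19200 - 324} = \frac{1}{-19524} = - \frac{1}{19524}$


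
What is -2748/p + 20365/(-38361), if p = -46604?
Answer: -210918608/446944011 ≈ -0.47191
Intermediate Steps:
-2748/p + 20365/(-38361) = -2748/(-46604) + 20365/(-38361) = -2748*(-1/46604) + 20365*(-1/38361) = 687/11651 - 20365/38361 = -210918608/446944011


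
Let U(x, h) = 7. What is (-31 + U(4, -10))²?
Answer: 576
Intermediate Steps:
(-31 + U(4, -10))² = (-31 + 7)² = (-24)² = 576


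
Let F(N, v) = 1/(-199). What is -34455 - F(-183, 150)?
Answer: -6856544/199 ≈ -34455.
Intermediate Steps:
F(N, v) = -1/199
-34455 - F(-183, 150) = -34455 - 1*(-1/199) = -34455 + 1/199 = -6856544/199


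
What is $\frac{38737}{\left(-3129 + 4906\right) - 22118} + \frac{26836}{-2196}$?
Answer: $- \frac{157734382}{11167209} \approx -14.125$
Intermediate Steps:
$\frac{38737}{\left(-3129 + 4906\right) - 22118} + \frac{26836}{-2196} = \frac{38737}{1777 - 22118} + 26836 \left(- \frac{1}{2196}\right) = \frac{38737}{-20341} - \frac{6709}{549} = 38737 \left(- \frac{1}{20341}\right) - \frac{6709}{549} = - \frac{38737}{20341} - \frac{6709}{549} = - \frac{157734382}{11167209}$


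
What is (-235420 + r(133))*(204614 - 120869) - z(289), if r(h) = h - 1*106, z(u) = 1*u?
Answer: -19712987074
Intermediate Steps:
z(u) = u
r(h) = -106 + h (r(h) = h - 106 = -106 + h)
(-235420 + r(133))*(204614 - 120869) - z(289) = (-235420 + (-106 + 133))*(204614 - 120869) - 1*289 = (-235420 + 27)*83745 - 289 = -235393*83745 - 289 = -19712986785 - 289 = -19712987074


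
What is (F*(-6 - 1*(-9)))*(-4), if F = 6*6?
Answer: -432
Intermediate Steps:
F = 36
(F*(-6 - 1*(-9)))*(-4) = (36*(-6 - 1*(-9)))*(-4) = (36*(-6 + 9))*(-4) = (36*3)*(-4) = 108*(-4) = -432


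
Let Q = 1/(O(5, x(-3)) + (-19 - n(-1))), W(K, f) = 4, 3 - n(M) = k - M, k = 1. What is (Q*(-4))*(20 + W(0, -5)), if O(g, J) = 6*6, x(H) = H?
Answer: -6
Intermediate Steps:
n(M) = 2 + M (n(M) = 3 - (1 - M) = 3 + (-1 + M) = 2 + M)
O(g, J) = 36
Q = 1/16 (Q = 1/(36 + (-19 - (2 - 1))) = 1/(36 + (-19 - 1*1)) = 1/(36 + (-19 - 1)) = 1/(36 - 20) = 1/16 ≈ 0.062500)
(Q*(-4))*(20 + W(0, -5)) = ((1/16)*(-4))*(20 + 4) = -¼*24 = -6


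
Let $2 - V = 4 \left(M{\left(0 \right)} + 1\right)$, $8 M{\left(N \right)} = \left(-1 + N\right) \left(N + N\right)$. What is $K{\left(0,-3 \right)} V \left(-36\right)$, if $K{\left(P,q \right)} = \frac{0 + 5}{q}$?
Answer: $-120$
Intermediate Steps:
$M{\left(N \right)} = \frac{N \left(-1 + N\right)}{4}$ ($M{\left(N \right)} = \frac{\left(-1 + N\right) \left(N + N\right)}{8} = \frac{\left(-1 + N\right) 2 N}{8} = \frac{2 N \left(-1 + N\right)}{8} = \frac{N \left(-1 + N\right)}{4}$)
$V = -2$ ($V = 2 - 4 \left(\frac{1}{4} \cdot 0 \left(-1 + 0\right) + 1\right) = 2 - 4 \left(\frac{1}{4} \cdot 0 \left(-1\right) + 1\right) = 2 - 4 \left(0 + 1\right) = 2 - 4 \cdot 1 = 2 - 4 = -2$)
$K{\left(P,q \right)} = \frac{5}{q}$
$K{\left(0,-3 \right)} V \left(-36\right) = \frac{5}{-3} \left(-2\right) \left(-36\right) = 5 \left(- \frac{1}{3}\right) \left(-2\right) \left(-36\right) = \left(- \frac{5}{3}\right) \left(-2\right) \left(-36\right) = \frac{10}{3} \left(-36\right) = -120$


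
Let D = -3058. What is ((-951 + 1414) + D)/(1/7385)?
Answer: -19164075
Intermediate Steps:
((-951 + 1414) + D)/(1/7385) = ((-951 + 1414) - 3058)/(1/7385) = (463 - 3058)/(1/7385) = -2595*7385 = -19164075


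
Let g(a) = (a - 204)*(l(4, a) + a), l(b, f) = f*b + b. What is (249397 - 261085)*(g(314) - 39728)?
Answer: -1559319456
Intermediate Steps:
l(b, f) = b + b*f (l(b, f) = b*f + b = b + b*f)
g(a) = (-204 + a)*(4 + 5*a) (g(a) = (a - 204)*(4*(1 + a) + a) = (-204 + a)*((4 + 4*a) + a) = (-204 + a)*(4 + 5*a))
(249397 - 261085)*(g(314) - 39728) = (249397 - 261085)*((-816 - 1016*314 + 5*314²) - 39728) = -11688*((-816 - 319024 + 5*98596) - 39728) = -11688*((-816 - 319024 + 492980) - 39728) = -11688*(173140 - 39728) = -11688*133412 = -1559319456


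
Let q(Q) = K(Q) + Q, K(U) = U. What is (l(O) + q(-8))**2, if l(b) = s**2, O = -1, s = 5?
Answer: 81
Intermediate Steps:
q(Q) = 2*Q (q(Q) = Q + Q = 2*Q)
l(b) = 25 (l(b) = 5**2 = 25)
(l(O) + q(-8))**2 = (25 + 2*(-8))**2 = (25 - 16)**2 = 9**2 = 81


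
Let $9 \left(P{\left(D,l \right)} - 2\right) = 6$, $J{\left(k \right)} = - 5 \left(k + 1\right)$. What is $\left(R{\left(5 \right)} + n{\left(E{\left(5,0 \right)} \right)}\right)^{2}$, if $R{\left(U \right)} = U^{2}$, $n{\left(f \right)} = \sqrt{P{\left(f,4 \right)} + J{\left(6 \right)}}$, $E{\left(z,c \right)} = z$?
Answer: $\frac{\left(75 + i \sqrt{291}\right)^{2}}{9} \approx 592.67 + 284.31 i$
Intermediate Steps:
$J{\left(k \right)} = -5 - 5 k$ ($J{\left(k \right)} = - 5 \left(1 + k\right) = -5 - 5 k$)
$P{\left(D,l \right)} = \frac{8}{3}$ ($P{\left(D,l \right)} = 2 + \frac{1}{9} \cdot 6 = 2 + \frac{2}{3} = \frac{8}{3}$)
$n{\left(f \right)} = \frac{i \sqrt{291}}{3}$ ($n{\left(f \right)} = \sqrt{\frac{8}{3} - 35} = \sqrt{- \frac{97}{3}} = \frac{i \sqrt{291}}{3}$)
$\left(R{\left(5 \right)} + n{\left(E{\left(5,0 \right)} \right)}\right)^{2} = \left(5^{2} + \frac{i \sqrt{291}}{3}\right)^{2} = \left(25 + \frac{i \sqrt{291}}{3}\right)^{2}$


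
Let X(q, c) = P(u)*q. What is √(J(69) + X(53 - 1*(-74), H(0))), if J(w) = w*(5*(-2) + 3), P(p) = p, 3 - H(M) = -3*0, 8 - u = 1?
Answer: √406 ≈ 20.149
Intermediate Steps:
u = 7 (u = 8 - 1*1 = 8 - 1 = 7)
H(M) = 3 (H(M) = 3 - (-3)*0 = 3 - 1*0 = 3 + 0 = 3)
X(q, c) = 7*q
J(w) = -7*w (J(w) = w*(-10 + 3) = w*(-7) = -7*w)
√(J(69) + X(53 - 1*(-74), H(0))) = √(-7*69 + 7*(53 - 1*(-74))) = √(-483 + 7*(53 + 74)) = √(-483 + 7*127) = √(-483 + 889) = √406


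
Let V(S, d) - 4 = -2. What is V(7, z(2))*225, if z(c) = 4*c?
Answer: 450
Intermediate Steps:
V(S, d) = 2 (V(S, d) = 4 - 2 = 2)
V(7, z(2))*225 = 2*225 = 450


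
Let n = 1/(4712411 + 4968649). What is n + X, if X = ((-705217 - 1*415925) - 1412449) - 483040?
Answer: -29204185708859/9681060 ≈ -3.0166e+6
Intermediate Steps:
X = -3016631 (X = ((-705217 - 415925) - 1412449) - 483040 = (-1121142 - 1412449) - 483040 = -2533591 - 483040 = -3016631)
n = 1/9681060 ≈ 1.0329e-7
n + X = 1/9681060 - 3016631 = -29204185708859/9681060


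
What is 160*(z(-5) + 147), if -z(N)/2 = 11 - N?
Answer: 18400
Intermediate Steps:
z(N) = -22 + 2*N (z(N) = -2*(11 - N) = -22 + 2*N)
160*(z(-5) + 147) = 160*((-22 + 2*(-5)) + 147) = 160*((-22 - 10) + 147) = 160*(-32 + 147) = 160*115 = 18400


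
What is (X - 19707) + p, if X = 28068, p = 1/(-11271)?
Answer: 94236830/11271 ≈ 8361.0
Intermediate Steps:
p = -1/11271 ≈ -8.8723e-5
(X - 19707) + p = (28068 - 19707) - 1/11271 = 8361 - 1/11271 = 94236830/11271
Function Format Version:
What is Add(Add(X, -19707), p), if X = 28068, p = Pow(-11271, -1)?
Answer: Rational(94236830, 11271) ≈ 8361.0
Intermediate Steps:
p = Rational(-1, 11271) ≈ -8.8723e-5
Add(Add(X, -19707), p) = Add(Add(28068, -19707), Rational(-1, 11271)) = Add(8361, Rational(-1, 11271)) = Rational(94236830, 11271)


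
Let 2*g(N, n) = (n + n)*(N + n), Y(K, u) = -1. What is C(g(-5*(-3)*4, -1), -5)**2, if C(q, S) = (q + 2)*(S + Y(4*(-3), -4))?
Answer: 116964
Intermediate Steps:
g(N, n) = n*(N + n) (g(N, n) = ((n + n)*(N + n))/2 = ((2*n)*(N + n))/2 = (2*n*(N + n))/2 = n*(N + n))
C(q, S) = (-1 + S)*(2 + q) (C(q, S) = (q + 2)*(S - 1) = (2 + q)*(-1 + S) = (-1 + S)*(2 + q))
C(g(-5*(-3)*4, -1), -5)**2 = (-2 - (-1)*(-5*(-3)*4 - 1) + 2*(-5) - (-5)*(-5*(-3)*4 - 1))**2 = (-2 - (-1)*(15*4 - 1) - 10 - (-5)*(15*4 - 1))**2 = (-2 - (-1)*(60 - 1) - 10 - (-5)*(60 - 1))**2 = (-2 - (-1)*59 - 10 - (-5)*59)**2 = (-2 - 1*(-59) - 10 - 5*(-59))**2 = (-2 + 59 - 10 + 295)**2 = 342**2 = 116964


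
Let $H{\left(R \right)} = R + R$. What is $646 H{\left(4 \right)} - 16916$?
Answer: $-11748$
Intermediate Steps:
$H{\left(R \right)} = 2 R$
$646 H{\left(4 \right)} - 16916 = 646 \cdot 2 \cdot 4 - 16916 = 646 \cdot 8 - 16916 = 5168 - 16916 = -11748$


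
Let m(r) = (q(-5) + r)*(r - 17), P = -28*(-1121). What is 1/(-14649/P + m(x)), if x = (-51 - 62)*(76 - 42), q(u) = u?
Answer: 1652/24524885825 ≈ 6.7360e-8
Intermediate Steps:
x = -3842 (x = -113*34 = -3842)
P = 31388
m(r) = (-17 + r)*(-5 + r) (m(r) = (-5 + r)*(r - 17) = (-5 + r)*(-17 + r) = (-17 + r)*(-5 + r))
1/(-14649/P + m(x)) = 1/(-14649/31388 + (85 + (-3842)**2 - 22*(-3842))) = 1/(-14649*1/31388 + (85 + 14760964 + 84524)) = 1/(-771/1652 + 14845573) = 1/(24524885825/1652) = 1652/24524885825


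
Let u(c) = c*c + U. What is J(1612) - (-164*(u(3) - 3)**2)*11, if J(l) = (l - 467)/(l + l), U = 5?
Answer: 703748761/3224 ≈ 2.1828e+5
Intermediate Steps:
u(c) = 5 + c**2 (u(c) = c*c + 5 = c**2 + 5 = 5 + c**2)
J(l) = (-467 + l)/(2*l) (J(l) = (-467 + l)/((2*l)) = (-467 + l)*(1/(2*l)) = (-467 + l)/(2*l))
J(1612) - (-164*(u(3) - 3)**2)*11 = (1/2)*(-467 + 1612)/1612 - (-164*((5 + 3**2) - 3)**2)*11 = (1/2)*(1/1612)*1145 - (-164*((5 + 9) - 3)**2)*11 = 1145/3224 - (-164*(14 - 3)**2)*11 = 1145/3224 - (-164*11**2)*11 = 1145/3224 - (-164*121)*11 = 1145/3224 - (-19844)*11 = 1145/3224 - 1*(-218284) = 1145/3224 + 218284 = 703748761/3224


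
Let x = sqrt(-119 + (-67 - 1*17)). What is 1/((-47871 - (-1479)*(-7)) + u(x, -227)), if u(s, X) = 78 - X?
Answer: -1/57919 ≈ -1.7265e-5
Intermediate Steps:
x = I*sqrt(203) (x = sqrt(-119 + (-67 - 17)) = sqrt(-119 - 84) = sqrt(-203) = I*sqrt(203) ≈ 14.248*I)
1/((-47871 - (-1479)*(-7)) + u(x, -227)) = 1/((-47871 - (-1479)*(-7)) + (78 - 1*(-227))) = 1/((-47871 - 1*10353) + (78 + 227)) = 1/((-47871 - 10353) + 305) = 1/(-58224 + 305) = 1/(-57919) = -1/57919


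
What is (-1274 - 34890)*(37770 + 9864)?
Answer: -1722635976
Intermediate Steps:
(-1274 - 34890)*(37770 + 9864) = -36164*47634 = -1722635976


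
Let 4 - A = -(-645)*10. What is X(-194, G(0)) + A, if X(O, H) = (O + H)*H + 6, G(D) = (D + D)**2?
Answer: -6440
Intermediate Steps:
A = -6446 (A = 4 - (-645)*(-1*10) = 4 - (-645)*(-10) = 4 - 1*6450 = 4 - 6450 = -6446)
G(D) = 4*D**2 (G(D) = (2*D)**2 = 4*D**2)
X(O, H) = 6 + H*(H + O) (X(O, H) = (H + O)*H + 6 = H*(H + O) + 6 = 6 + H*(H + O))
X(-194, G(0)) + A = (6 + (4*0**2)**2 + (4*0**2)*(-194)) - 6446 = (6 + (4*0)**2 + (4*0)*(-194)) - 6446 = (6 + 0**2 + 0*(-194)) - 6446 = (6 + 0 + 0) - 6446 = 6 - 6446 = -6440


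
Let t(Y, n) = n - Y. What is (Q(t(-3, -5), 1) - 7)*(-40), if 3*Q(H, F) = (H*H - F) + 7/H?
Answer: 860/3 ≈ 286.67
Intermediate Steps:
Q(H, F) = -F/3 + H²/3 + 7/(3*H) (Q(H, F) = ((H*H - F) + 7/H)/3 = ((H² - F) + 7/H)/3 = (H² - F + 7/H)/3 = -F/3 + H²/3 + 7/(3*H))
(Q(t(-3, -5), 1) - 7)*(-40) = ((7 - (-5 - 1*(-3))*(1 - (-5 - 1*(-3))²))/(3*(-5 - 1*(-3))) - 7)*(-40) = ((7 - (-5 + 3)*(1 - (-5 + 3)²))/(3*(-5 + 3)) - 7)*(-40) = ((⅓)*(7 - 1*(-2)*(1 - 1*(-2)²))/(-2) - 7)*(-40) = ((⅓)*(-½)*(7 - 1*(-2)*(1 - 1*4)) - 7)*(-40) = ((⅓)*(-½)*(7 - 1*(-2)*(1 - 4)) - 7)*(-40) = ((⅓)*(-½)*(7 - 1*(-2)*(-3)) - 7)*(-40) = ((⅓)*(-½)*(7 - 6) - 7)*(-40) = ((⅓)*(-½)*1 - 7)*(-40) = (-⅙ - 7)*(-40) = -43/6*(-40) = 860/3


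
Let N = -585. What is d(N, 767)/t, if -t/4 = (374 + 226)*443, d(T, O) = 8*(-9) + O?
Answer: -139/212640 ≈ -0.00065369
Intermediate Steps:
d(T, O) = -72 + O
t = -1063200 (t = -4*(374 + 226)*443 = -2400*443 = -4*265800 = -1063200)
d(N, 767)/t = (-72 + 767)/(-1063200) = 695*(-1/1063200) = -139/212640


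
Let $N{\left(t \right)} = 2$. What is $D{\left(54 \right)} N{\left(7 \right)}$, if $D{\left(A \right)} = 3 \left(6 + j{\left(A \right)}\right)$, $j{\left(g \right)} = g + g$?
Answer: $684$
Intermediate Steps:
$j{\left(g \right)} = 2 g$
$D{\left(A \right)} = 18 + 6 A$ ($D{\left(A \right)} = 3 \left(6 + 2 A\right) = 18 + 6 A$)
$D{\left(54 \right)} N{\left(7 \right)} = \left(18 + 6 \cdot 54\right) 2 = \left(18 + 324\right) 2 = 342 \cdot 2 = 684$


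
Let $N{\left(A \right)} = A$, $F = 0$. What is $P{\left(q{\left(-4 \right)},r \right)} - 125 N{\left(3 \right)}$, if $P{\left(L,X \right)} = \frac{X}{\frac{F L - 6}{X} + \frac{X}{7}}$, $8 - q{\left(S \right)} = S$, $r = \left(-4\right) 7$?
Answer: $- \frac{19483}{53} \approx -367.6$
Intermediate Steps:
$r = -28$
$q{\left(S \right)} = 8 - S$
$P{\left(L,X \right)} = \frac{X}{- \frac{6}{X} + \frac{X}{7}}$ ($P{\left(L,X \right)} = \frac{X}{\frac{0 L - 6}{X} + \frac{X}{7}} = \frac{X}{\frac{0 - 6}{X} + X \frac{1}{7}} = \frac{X}{- \frac{6}{X} + \frac{X}{7}}$)
$P{\left(q{\left(-4 \right)},r \right)} - 125 N{\left(3 \right)} = \frac{7 \left(-28\right)^{2}}{-42 + \left(-28\right)^{2}} - 375 = 7 \cdot 784 \frac{1}{-42 + 784} - 375 = 7 \cdot 784 \cdot \frac{1}{742} - 375 = \frac{392}{53} - 375 = - \frac{19483}{53}$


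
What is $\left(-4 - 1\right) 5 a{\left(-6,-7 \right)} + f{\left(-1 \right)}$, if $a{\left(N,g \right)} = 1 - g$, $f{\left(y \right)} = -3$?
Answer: $-203$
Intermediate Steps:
$\left(-4 - 1\right) 5 a{\left(-6,-7 \right)} + f{\left(-1 \right)} = \left(-4 - 1\right) 5 \left(1 - -7\right) - 3 = \left(-5\right) 5 \left(1 + 7\right) - 3 = \left(-25\right) 8 - 3 = -200 - 3 = -203$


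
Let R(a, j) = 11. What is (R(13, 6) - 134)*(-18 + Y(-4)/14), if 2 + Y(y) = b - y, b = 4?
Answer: 15129/7 ≈ 2161.3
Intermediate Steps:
Y(y) = 2 - y (Y(y) = -2 + (4 - y) = 2 - y)
(R(13, 6) - 134)*(-18 + Y(-4)/14) = (11 - 134)*(-18 + (2 - 1*(-4))/14) = -123*(-18 + (2 + 4)*(1/14)) = -123*(-18 + 6*(1/14)) = -123*(-18 + 3/7) = -123*(-123/7) = 15129/7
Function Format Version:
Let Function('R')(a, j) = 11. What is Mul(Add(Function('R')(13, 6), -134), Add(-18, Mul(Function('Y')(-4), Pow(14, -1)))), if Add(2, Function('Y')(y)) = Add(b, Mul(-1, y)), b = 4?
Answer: Rational(15129, 7) ≈ 2161.3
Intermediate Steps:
Function('Y')(y) = Add(2, Mul(-1, y)) (Function('Y')(y) = Add(-2, Add(4, Mul(-1, y))) = Add(2, Mul(-1, y)))
Mul(Add(Function('R')(13, 6), -134), Add(-18, Mul(Function('Y')(-4), Pow(14, -1)))) = Mul(Add(11, -134), Add(-18, Mul(Add(2, Mul(-1, -4)), Pow(14, -1)))) = Mul(-123, Add(-18, Mul(Add(2, 4), Rational(1, 14)))) = Mul(-123, Add(-18, Mul(6, Rational(1, 14)))) = Mul(-123, Add(-18, Rational(3, 7))) = Mul(-123, Rational(-123, 7)) = Rational(15129, 7)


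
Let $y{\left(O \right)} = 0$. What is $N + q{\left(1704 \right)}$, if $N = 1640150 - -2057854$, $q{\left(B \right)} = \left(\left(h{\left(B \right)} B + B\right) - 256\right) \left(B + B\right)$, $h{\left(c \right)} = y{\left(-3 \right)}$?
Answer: $8632788$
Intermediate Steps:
$h{\left(c \right)} = 0$
$q{\left(B \right)} = 2 B \left(-256 + B\right)$ ($q{\left(B \right)} = \left(\left(0 B + B\right) - 256\right) \left(B + B\right) = \left(\left(0 + B\right) - 256\right) 2 B = \left(B - 256\right) 2 B = \left(-256 + B\right) 2 B = 2 B \left(-256 + B\right)$)
$N = 3698004$ ($N = 1640150 + 2057854 = 3698004$)
$N + q{\left(1704 \right)} = 3698004 + 2 \cdot 1704 \left(-256 + 1704\right) = 3698004 + 2 \cdot 1704 \cdot 1448 = 3698004 + 4934784 = 8632788$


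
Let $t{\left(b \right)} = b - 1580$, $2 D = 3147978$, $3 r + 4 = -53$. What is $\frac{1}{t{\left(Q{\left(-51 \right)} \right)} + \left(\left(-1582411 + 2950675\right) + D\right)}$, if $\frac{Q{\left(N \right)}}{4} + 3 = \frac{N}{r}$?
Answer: $\frac{19}{55872763} \approx 3.4006 \cdot 10^{-7}$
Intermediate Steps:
$r = -19$ ($r = - \frac{4}{3} + \frac{1}{3} \left(-53\right) = - \frac{4}{3} - \frac{53}{3} = -19$)
$D = 1573989$ ($D = \frac{1}{2} \cdot 3147978 = 1573989$)
$Q{\left(N \right)} = -12 - \frac{4 N}{19}$ ($Q{\left(N \right)} = -12 + 4 \frac{N}{-19} = -12 + 4 N \left(- \frac{1}{19}\right) = -12 + 4 \left(- \frac{N}{19}\right) = -12 - \frac{4 N}{19}$)
$t{\left(b \right)} = -1580 + b$ ($t{\left(b \right)} = b - 1580 = -1580 + b$)
$\frac{1}{t{\left(Q{\left(-51 \right)} \right)} + \left(\left(-1582411 + 2950675\right) + D\right)} = \frac{1}{\left(-1580 - \frac{24}{19}\right) + \left(\left(-1582411 + 2950675\right) + 1573989\right)} = \frac{1}{\left(-1580 + \left(-12 + \frac{204}{19}\right)\right) + \left(1368264 + 1573989\right)} = \frac{1}{\left(-1580 - \frac{24}{19}\right) + 2942253} = \frac{1}{- \frac{30044}{19} + 2942253} = \frac{1}{\frac{55872763}{19}} = \frac{19}{55872763}$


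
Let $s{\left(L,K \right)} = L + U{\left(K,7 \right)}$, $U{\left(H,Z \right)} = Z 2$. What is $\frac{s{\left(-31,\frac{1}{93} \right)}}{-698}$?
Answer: $\frac{17}{698} \approx 0.024355$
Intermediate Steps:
$U{\left(H,Z \right)} = 2 Z$
$s{\left(L,K \right)} = 14 + L$ ($s{\left(L,K \right)} = L + 2 \cdot 7 = L + 14 = 14 + L$)
$\frac{s{\left(-31,\frac{1}{93} \right)}}{-698} = \frac{14 - 31}{-698} = \left(-17\right) \left(- \frac{1}{698}\right) = \frac{17}{698}$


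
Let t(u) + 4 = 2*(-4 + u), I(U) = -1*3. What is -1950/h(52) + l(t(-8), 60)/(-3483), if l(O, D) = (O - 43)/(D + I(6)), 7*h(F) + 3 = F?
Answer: -387134953/1389717 ≈ -278.57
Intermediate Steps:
I(U) = -3
h(F) = -3/7 + F/7
t(u) = -12 + 2*u (t(u) = -4 + 2*(-4 + u) = -4 + (-8 + 2*u) = -12 + 2*u)
l(O, D) = (-43 + O)/(-3 + D) (l(O, D) = (O - 43)/(D - 3) = (-43 + O)/(-3 + D))
-1950/h(52) + l(t(-8), 60)/(-3483) = -1950/(-3/7 + (1/7)*52) + ((-43 + (-12 + 2*(-8)))/(-3 + 60))/(-3483) = -1950/(-3/7 + 52/7) + ((-43 + (-12 - 16))/57)*(-1/3483) = -1950/7 + ((-43 - 28)/57)*(-1/3483) = -1950*1/7 + ((1/57)*(-71))*(-1/3483) = -1950/7 - 71/57*(-1/3483) = -1950/7 + 71/198531 = -387134953/1389717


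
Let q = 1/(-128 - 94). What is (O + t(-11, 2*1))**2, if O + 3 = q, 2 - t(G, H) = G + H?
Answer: 3150625/49284 ≈ 63.928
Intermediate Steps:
t(G, H) = 2 - G - H (t(G, H) = 2 - (G + H) = 2 + (-G - H) = 2 - G - H)
q = -1/222 (q = 1/(-222) = -1/222 ≈ -0.0045045)
O = -667/222 (O = -3 - 1/222 = -667/222 ≈ -3.0045)
(O + t(-11, 2*1))**2 = (-667/222 + (2 - 1*(-11) - 2))**2 = (-667/222 + (2 + 11 - 1*2))**2 = (-667/222 + (2 + 11 - 2))**2 = (-667/222 + 11)**2 = (1775/222)**2 = 3150625/49284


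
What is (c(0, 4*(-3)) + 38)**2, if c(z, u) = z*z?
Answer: 1444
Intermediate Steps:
c(z, u) = z**2
(c(0, 4*(-3)) + 38)**2 = (0**2 + 38)**2 = (0 + 38)**2 = 38**2 = 1444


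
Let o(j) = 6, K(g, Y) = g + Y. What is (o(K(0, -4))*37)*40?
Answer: 8880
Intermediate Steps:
K(g, Y) = Y + g
(o(K(0, -4))*37)*40 = (6*37)*40 = 222*40 = 8880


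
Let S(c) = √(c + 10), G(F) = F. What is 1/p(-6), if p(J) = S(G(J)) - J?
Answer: ⅛ ≈ 0.12500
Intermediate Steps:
S(c) = √(10 + c)
p(J) = √(10 + J) - J
1/p(-6) = 1/(√(10 - 6) - 1*(-6)) = 1/(√4 + 6) = 1/(2 + 6) = 1/8 = ⅛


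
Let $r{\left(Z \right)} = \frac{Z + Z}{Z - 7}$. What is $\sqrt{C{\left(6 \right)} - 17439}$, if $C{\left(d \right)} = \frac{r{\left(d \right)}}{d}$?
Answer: $i \sqrt{17441} \approx 132.06 i$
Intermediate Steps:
$r{\left(Z \right)} = \frac{2 Z}{-7 + Z}$
$C{\left(d \right)} = \frac{2}{-7 + d}$ ($C{\left(d \right)} = \frac{2 d \frac{1}{-7 + d}}{d} = \frac{2}{-7 + d}$)
$\sqrt{C{\left(6 \right)} - 17439} = \sqrt{\frac{2}{-7 + 6} - 17439} = \sqrt{\frac{2}{-1} - 17439} = \sqrt{2 \left(-1\right) - 17439} = \sqrt{-2 - 17439} = \sqrt{-17441} = i \sqrt{17441}$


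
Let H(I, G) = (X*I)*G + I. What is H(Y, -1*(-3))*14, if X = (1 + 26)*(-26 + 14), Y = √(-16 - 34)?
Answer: -67970*I*√2 ≈ -96124.0*I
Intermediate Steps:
Y = 5*I*√2 (Y = √(-50) = 5*I*√2 ≈ 7.0711*I)
X = -324 (X = 27*(-12) = -324)
H(I, G) = I - 324*G*I (H(I, G) = (-324*I)*G + I = -324*G*I + I = I - 324*G*I)
H(Y, -1*(-3))*14 = ((5*I*√2)*(1 - (-324)*(-3)))*14 = ((5*I*√2)*(1 - 324*3))*14 = ((5*I*√2)*(1 - 972))*14 = ((5*I*√2)*(-971))*14 = -4855*I*√2*14 = -67970*I*√2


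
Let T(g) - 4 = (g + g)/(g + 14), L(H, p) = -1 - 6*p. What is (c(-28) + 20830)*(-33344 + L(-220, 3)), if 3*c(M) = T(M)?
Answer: -695040258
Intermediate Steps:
T(g) = 4 + 2*g/(14 + g) (T(g) = 4 + (g + g)/(g + 14) = 4 + (2*g)/(14 + g) = 4 + 2*g/(14 + g))
c(M) = 2*(28 + 3*M)/(3*(14 + M)) (c(M) = (2*(28 + 3*M)/(14 + M))/3 = 2*(28 + 3*M)/(3*(14 + M)))
(c(-28) + 20830)*(-33344 + L(-220, 3)) = (2*(28 + 3*(-28))/(3*(14 - 28)) + 20830)*(-33344 + (-1 - 6*3)) = ((⅔)*(28 - 84)/(-14) + 20830)*(-33344 + (-1 - 18)) = ((⅔)*(-1/14)*(-56) + 20830)*(-33344 - 19) = (8/3 + 20830)*(-33363) = (62498/3)*(-33363) = -695040258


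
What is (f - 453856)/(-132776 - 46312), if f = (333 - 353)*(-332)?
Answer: 1331/533 ≈ 2.4972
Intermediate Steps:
f = 6640 (f = -20*(-332) = 6640)
(f - 453856)/(-132776 - 46312) = (6640 - 453856)/(-132776 - 46312) = -447216/(-179088) = -447216*(-1/179088) = 1331/533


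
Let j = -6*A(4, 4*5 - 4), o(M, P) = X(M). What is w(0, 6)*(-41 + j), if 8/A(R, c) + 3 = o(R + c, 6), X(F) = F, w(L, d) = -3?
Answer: 2235/17 ≈ 131.47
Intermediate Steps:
o(M, P) = M
A(R, c) = 8/(-3 + R + c) (A(R, c) = 8/(-3 + (R + c)) = 8/(-3 + R + c))
j = -48/17 (j = -48/(-3 + 4 + (4*5 - 4)) = -48/(-3 + 4 + (20 - 4)) = -48/(-3 + 4 + 16) = -48/17 ≈ -2.8235)
w(0, 6)*(-41 + j) = -3*(-41 - 48/17) = -3*(-745/17) = 2235/17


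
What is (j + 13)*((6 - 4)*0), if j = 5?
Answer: 0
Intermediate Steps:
(j + 13)*((6 - 4)*0) = (5 + 13)*((6 - 4)*0) = 18*(2*0) = 18*0 = 0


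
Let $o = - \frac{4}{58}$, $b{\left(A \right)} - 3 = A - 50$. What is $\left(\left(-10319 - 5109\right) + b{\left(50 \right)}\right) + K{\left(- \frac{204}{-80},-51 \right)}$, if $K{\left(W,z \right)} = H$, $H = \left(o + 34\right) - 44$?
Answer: $- \frac{447617}{29} \approx -15435.0$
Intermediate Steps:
$b{\left(A \right)} = -47 + A$ ($b{\left(A \right)} = 3 + \left(A - 50\right) = 3 + \left(-50 + A\right) = -47 + A$)
$o = - \frac{2}{29}$ ($o = \left(-4\right) \frac{1}{58} = - \frac{2}{29} \approx -0.068966$)
$H = - \frac{292}{29}$ ($H = \left(- \frac{2}{29} + 34\right) - 44 = \frac{984}{29} - 44 = - \frac{292}{29} \approx -10.069$)
$K{\left(W,z \right)} = - \frac{292}{29}$
$\left(\left(-10319 - 5109\right) + b{\left(50 \right)}\right) + K{\left(- \frac{204}{-80},-51 \right)} = \left(\left(-10319 - 5109\right) + \left(-47 + 50\right)\right) - \frac{292}{29} = \left(-15428 + 3\right) - \frac{292}{29} = -15425 - \frac{292}{29} = - \frac{447617}{29}$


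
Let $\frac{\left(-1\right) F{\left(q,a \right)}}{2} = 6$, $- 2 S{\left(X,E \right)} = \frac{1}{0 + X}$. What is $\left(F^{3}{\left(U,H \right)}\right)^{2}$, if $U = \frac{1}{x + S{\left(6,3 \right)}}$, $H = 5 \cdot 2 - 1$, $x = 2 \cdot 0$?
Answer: $2985984$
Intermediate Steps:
$S{\left(X,E \right)} = - \frac{1}{2 X}$ ($S{\left(X,E \right)} = - \frac{1}{2 \left(0 + X\right)} = - \frac{1}{2 X}$)
$x = 0$
$H = 9$ ($H = 10 - 1 = 9$)
$U = -12$ ($U = \frac{1}{0 - \frac{1}{2 \cdot 6}} = \frac{1}{0 - \frac{1}{12}} = \frac{1}{- \frac{1}{12}} = -12$)
$F{\left(q,a \right)} = -12$ ($F{\left(q,a \right)} = \left(-2\right) 6 = -12$)
$\left(F^{3}{\left(U,H \right)}\right)^{2} = \left(\left(-12\right)^{3}\right)^{2} = \left(-1728\right)^{2} = 2985984$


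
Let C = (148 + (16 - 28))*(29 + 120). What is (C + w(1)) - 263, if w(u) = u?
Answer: 20002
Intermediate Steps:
C = 20264 (C = (148 - 12)*149 = 136*149 = 20264)
(C + w(1)) - 263 = (20264 + 1) - 263 = 20265 - 263 = 20002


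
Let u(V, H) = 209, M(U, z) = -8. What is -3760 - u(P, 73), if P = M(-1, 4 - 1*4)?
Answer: -3969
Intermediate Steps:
P = -8
-3760 - u(P, 73) = -3760 - 1*209 = -3760 - 209 = -3969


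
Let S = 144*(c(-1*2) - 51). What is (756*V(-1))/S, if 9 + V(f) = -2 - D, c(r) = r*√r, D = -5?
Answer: 3213/5218 - 63*I*√2/2609 ≈ 0.61575 - 0.034149*I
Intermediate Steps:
c(r) = r^(3/2)
V(f) = -6 (V(f) = -9 + (-2 - 1*(-5)) = -9 + (-2 + 5) = -9 + 3 = -6)
S = -7344 - 288*I*√2 (S = 144*((-1*2)^(3/2) - 51) = 144*((-2)^(3/2) - 51) = 144*(-2*I*√2 - 51) = 144*(-51 - 2*I*√2) = -7344 - 288*I*√2 ≈ -7344.0 - 407.29*I)
(756*V(-1))/S = (756*(-6))/(-7344 - 288*I*√2) = -4536/(-7344 - 288*I*√2)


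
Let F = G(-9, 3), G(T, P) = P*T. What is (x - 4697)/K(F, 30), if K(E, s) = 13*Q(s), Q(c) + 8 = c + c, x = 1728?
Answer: -2969/676 ≈ -4.3920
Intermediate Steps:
Q(c) = -8 + 2*c (Q(c) = -8 + (c + c) = -8 + 2*c)
F = -27 (F = 3*(-9) = -27)
K(E, s) = -104 + 26*s (K(E, s) = 13*(-8 + 2*s) = -104 + 26*s)
(x - 4697)/K(F, 30) = (1728 - 4697)/(-104 + 26*30) = -2969/(-104 + 780) = -2969/676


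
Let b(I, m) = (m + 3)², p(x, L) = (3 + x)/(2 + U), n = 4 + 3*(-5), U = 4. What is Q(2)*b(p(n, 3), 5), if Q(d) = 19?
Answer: 1216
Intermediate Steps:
n = -11 (n = 4 - 15 = -11)
p(x, L) = ½ + x/6 (p(x, L) = (3 + x)/(2 + 4) = (3 + x)/6 = (3 + x)*(⅙) = ½ + x/6)
b(I, m) = (3 + m)²
Q(2)*b(p(n, 3), 5) = 19*(3 + 5)² = 19*8² = 19*64 = 1216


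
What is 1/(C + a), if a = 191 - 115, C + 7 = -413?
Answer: -1/344 ≈ -0.0029070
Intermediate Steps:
C = -420 (C = -7 - 413 = -420)
a = 76
1/(C + a) = 1/(-420 + 76) = 1/(-344) = -1/344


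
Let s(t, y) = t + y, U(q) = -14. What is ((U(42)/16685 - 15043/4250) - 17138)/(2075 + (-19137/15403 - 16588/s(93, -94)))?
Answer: -3744555724554073/4076645953227000 ≈ -0.91854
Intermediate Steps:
((U(42)/16685 - 15043/4250) - 17138)/(2075 + (-19137/15403 - 16588/s(93, -94))) = ((-14/16685 - 15043/4250) - 17138)/(2075 + (-19137/15403 - 16588/(93 - 94))) = ((-14*1/16685 - 15043*1/4250) - 17138)/(2075 + (-19137*1/15403 - 16588/(-1))) = ((-14/16685 - 15043/4250) - 17138)/(2075 + (-19137/15403 - 16588*(-1))) = (-50210391/14182250 - 17138)/(2075 + (-19137/15403 + 16588)) = -243105610891/(14182250*(2075 + 255485827/15403)) = -243105610891/(14182250*287447052/15403) = -243105610891/14182250*15403/287447052 = -3744555724554073/4076645953227000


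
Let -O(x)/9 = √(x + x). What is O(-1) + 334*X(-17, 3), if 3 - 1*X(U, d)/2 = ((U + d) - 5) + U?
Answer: 26052 - 9*I*√2 ≈ 26052.0 - 12.728*I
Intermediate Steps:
O(x) = -9*√2*√x (O(x) = -9*√(x + x) = -9*√2*√x)
X(U, d) = 16 - 4*U - 2*d (X(U, d) = 6 - 2*(((U + d) - 5) + U) = 6 - 2*((-5 + U + d) + U) = 6 - 2*(-5 + d + 2*U) = 6 + (10 - 4*U - 2*d) = 16 - 4*U - 2*d)
O(-1) + 334*X(-17, 3) = -9*√2*√(-1) + 334*(16 - 4*(-17) - 2*3) = -9*√2*I + 334*(16 + 68 - 6) = -9*I*√2 + 334*78 = -9*I*√2 + 26052 = 26052 - 9*I*√2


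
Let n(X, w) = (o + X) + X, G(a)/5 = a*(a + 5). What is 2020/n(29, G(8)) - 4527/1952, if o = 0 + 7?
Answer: 729757/25376 ≈ 28.758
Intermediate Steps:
o = 7
G(a) = 5*a*(5 + a) (G(a) = 5*(a*(a + 5)) = 5*(a*(5 + a)) = 5*a*(5 + a))
n(X, w) = 7 + 2*X (n(X, w) = (7 + X) + X = 7 + 2*X)
2020/n(29, G(8)) - 4527/1952 = 2020/(7 + 2*29) - 4527/1952 = 2020/(7 + 58) - 4527*1/1952 = 2020/65 - 4527/1952 = 2020*(1/65) - 4527/1952 = 404/13 - 4527/1952 = 729757/25376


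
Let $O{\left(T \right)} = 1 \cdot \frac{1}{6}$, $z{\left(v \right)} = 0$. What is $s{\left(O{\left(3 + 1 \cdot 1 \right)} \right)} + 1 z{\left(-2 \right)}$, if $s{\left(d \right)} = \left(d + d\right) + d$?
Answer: $\frac{1}{2} \approx 0.5$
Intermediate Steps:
$O{\left(T \right)} = \frac{1}{6}$ ($O{\left(T \right)} = 1 \cdot \frac{1}{6} = \frac{1}{6}$)
$s{\left(d \right)} = 3 d$ ($s{\left(d \right)} = 2 d + d = 3 d$)
$s{\left(O{\left(3 + 1 \cdot 1 \right)} \right)} + 1 z{\left(-2 \right)} = 3 \cdot \frac{1}{6} + 1 \cdot 0 = \frac{1}{2} + 0 = \frac{1}{2}$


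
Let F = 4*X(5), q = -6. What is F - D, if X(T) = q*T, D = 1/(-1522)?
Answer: -182639/1522 ≈ -120.00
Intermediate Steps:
D = -1/1522 ≈ -0.00065703
X(T) = -6*T
F = -120 (F = 4*(-6*5) = 4*(-30) = -120)
F - D = -120 - 1*(-1/1522) = -120 + 1/1522 = -182639/1522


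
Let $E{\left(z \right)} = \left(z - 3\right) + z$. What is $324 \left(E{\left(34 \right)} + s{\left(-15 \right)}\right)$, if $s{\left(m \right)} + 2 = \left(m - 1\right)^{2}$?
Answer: $103356$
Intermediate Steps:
$s{\left(m \right)} = -2 + \left(-1 + m\right)^{2}$ ($s{\left(m \right)} = -2 + \left(m - 1\right)^{2} = -2 + \left(-1 + m\right)^{2}$)
$E{\left(z \right)} = -3 + 2 z$ ($E{\left(z \right)} = \left(-3 + z\right) + z = -3 + 2 z$)
$324 \left(E{\left(34 \right)} + s{\left(-15 \right)}\right) = 324 \left(\left(-3 + 2 \cdot 34\right) - \left(2 - \left(-1 - 15\right)^{2}\right)\right) = 324 \left(\left(-3 + 68\right) - \left(2 - \left(-16\right)^{2}\right)\right) = 324 \left(65 + \left(-2 + 256\right)\right) = 324 \left(65 + 254\right) = 324 \cdot 319 = 103356$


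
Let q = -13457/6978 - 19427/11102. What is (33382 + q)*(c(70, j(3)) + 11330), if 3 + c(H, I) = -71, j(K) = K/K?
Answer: 346498598098648/922259 ≈ 3.7571e+8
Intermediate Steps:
j(K) = 1
c(H, I) = -74 (c(H, I) = -3 - 71 = -74)
q = -71240305/19367439 (q = -13457*1/6978 - 19427*1/11102 = -13457/6978 - 19427/11102 = -71240305/19367439 ≈ -3.6784)
(33382 + q)*(c(70, j(3)) + 11330) = (33382 - 71240305/19367439)*(-74 + 11330) = (646452608393/19367439)*11256 = 346498598098648/922259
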